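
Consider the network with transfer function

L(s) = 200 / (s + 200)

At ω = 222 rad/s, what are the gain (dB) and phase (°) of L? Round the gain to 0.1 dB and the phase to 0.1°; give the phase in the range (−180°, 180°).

-3.5 dB, -48.0°

Substitute s = j222:
Numerator: 200 = 200 + j0
Denominator: (j222) + 200 = 200 + j222
|N| = √(200² + 0²) ≈ 200, ∠N ≈ 0.00°
|D| = √(200² + 222²) ≈ 298.8, ∠D ≈ 47.98°
|L| = 200 / 298.8 ≈ 0.66934
Gain = 20 log₁₀(0.66934) ≈ -3.49 dB
∠L = 0.00° − 47.98° = -47.98°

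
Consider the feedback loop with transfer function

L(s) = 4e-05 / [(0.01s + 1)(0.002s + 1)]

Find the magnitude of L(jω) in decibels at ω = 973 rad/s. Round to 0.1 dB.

At ω = 973 rad/s:
pole (1 + j973·0.01) = 1 + j9.73 → |·| ≈ 9.7813, ∠ ≈ 84.13°
pole (1 + j973·0.002) = 1 + j1.946 → |·| ≈ 2.1879, ∠ ≈ 62.80°
|L| = 4e-05 · 1 / (9.7813 · 2.1879) ≈ 1.8691e-06
Gain = 20 log₁₀(1.8691e-06) ≈ -114.57 dB

-114.6 dB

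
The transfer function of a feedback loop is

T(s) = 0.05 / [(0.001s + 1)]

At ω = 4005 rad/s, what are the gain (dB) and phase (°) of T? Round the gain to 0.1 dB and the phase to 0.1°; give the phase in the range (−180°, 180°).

-38.3 dB, -76.0°

At ω = 4005 rad/s:
pole (1 + j4005·0.001) = 1 + j4.005 → |·| ≈ 4.128, ∠ ≈ 75.98°
|T| = 0.05 · 1 / (4.128) ≈ 0.012112
Gain = 20 log₁₀(0.012112) ≈ -38.34 dB
∠T = (0°) − (75.98°) = -75.98°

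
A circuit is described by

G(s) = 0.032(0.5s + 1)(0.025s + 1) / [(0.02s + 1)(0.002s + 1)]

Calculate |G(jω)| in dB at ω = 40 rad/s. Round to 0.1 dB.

-3.0 dB

At ω = 40 rad/s:
zero (1 + j40·0.5) = 1 + j20 → |·| ≈ 20.025, ∠ ≈ 87.14°
zero (1 + j40·0.025) = 1 + j1 → |·| ≈ 1.4142, ∠ ≈ 45.00°
pole (1 + j40·0.02) = 1 + j0.8 → |·| ≈ 1.2806, ∠ ≈ 38.66°
pole (1 + j40·0.002) = 1 + j0.08 → |·| ≈ 1.0032, ∠ ≈ 4.57°
|G| = 0.032 · 20.025 · 1.4142 / (1.2806 · 1.0032) ≈ 0.70539
Gain = 20 log₁₀(0.70539) ≈ -3.03 dB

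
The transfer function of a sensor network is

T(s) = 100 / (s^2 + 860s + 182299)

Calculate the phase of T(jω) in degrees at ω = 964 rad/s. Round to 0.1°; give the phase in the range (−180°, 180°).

-132.0°

Substitute s = j964:
Numerator: 100 = 100 + j0
Denominator: (j964)^2 + 860(j964) + 182299 = -746997 + j829040
|N| = √(100² + 0²) ≈ 100, ∠N ≈ 0.00°
|D| = √(746997² + 829040²) ≈ 1.1159e+06, ∠D ≈ 132.02°
∠T = 0.00° − 132.02° = -132.02°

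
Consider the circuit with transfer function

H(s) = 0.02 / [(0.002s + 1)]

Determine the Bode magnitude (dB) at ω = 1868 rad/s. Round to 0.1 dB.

-45.7 dB

At ω = 1868 rad/s:
pole (1 + j1868·0.002) = 1 + j3.736 → |·| ≈ 3.8675, ∠ ≈ 75.02°
|H| = 0.02 · 1 / (3.8675) ≈ 0.0051713
Gain = 20 log₁₀(0.0051713) ≈ -45.73 dB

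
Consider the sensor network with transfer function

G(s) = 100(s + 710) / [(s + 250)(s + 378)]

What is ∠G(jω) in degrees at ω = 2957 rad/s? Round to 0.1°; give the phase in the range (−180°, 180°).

-91.4°

At s = jω = j2957:
zero (s+710): 710 + j2957 → |·| = √(710²+2957²) = √9247949 ≈ 3041, ∠ = arctan(2957/710) ≈ 76.50°
pole (s+250): 250 + j2957 → |·| = √(250²+2957²) = √8806349 ≈ 2967.5, ∠ = arctan(2957/250) ≈ 85.17°
pole (s+378): 378 + j2957 → |·| = √(378²+2957²) = √8886733 ≈ 2981.1, ∠ = arctan(2957/378) ≈ 82.72°
∠G = 76.50° − 167.89° = -91.39°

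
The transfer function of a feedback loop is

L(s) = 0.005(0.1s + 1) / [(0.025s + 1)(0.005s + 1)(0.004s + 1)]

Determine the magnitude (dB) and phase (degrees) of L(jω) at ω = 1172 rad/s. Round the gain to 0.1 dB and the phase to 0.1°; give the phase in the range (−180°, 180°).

-63.1 dB, -156.8°

At ω = 1172 rad/s:
zero (1 + j1172·0.1) = 1 + j117.2 → |·| ≈ 117.2, ∠ ≈ 89.51°
pole (1 + j1172·0.025) = 1 + j29.3 → |·| ≈ 29.317, ∠ ≈ 88.05°
pole (1 + j1172·0.005) = 1 + j5.86 → |·| ≈ 5.9447, ∠ ≈ 80.32°
pole (1 + j1172·0.004) = 1 + j4.688 → |·| ≈ 4.7935, ∠ ≈ 77.96°
|L| = 0.005 · 117.2 / (29.317 · 5.9447 · 4.7935) ≈ 0.00070145
Gain = 20 log₁₀(0.00070145) ≈ -63.08 dB
∠L = (89.51°) − (88.05° + 80.32° + 77.96°) = -156.82°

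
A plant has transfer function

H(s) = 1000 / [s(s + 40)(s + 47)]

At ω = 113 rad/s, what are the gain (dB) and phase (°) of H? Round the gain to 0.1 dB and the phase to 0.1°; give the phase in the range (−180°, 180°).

At s = jω = j113:
pole (s+40): 40 + j113 → |·| = √(40²+113²) = √14369 ≈ 119.87, ∠ = arctan(113/40) ≈ 70.51°
pole (s+47): 47 + j113 → |·| = √(47²+113²) = √14978 ≈ 122.38, ∠ = arctan(113/47) ≈ 67.42°
pole at origin: |s| = 113, ∠ = 90.00° (in denominator)
|H| = 1000 / 1.6577e+06 ≈ 0.00060325
Gain = 20 log₁₀(0.00060325) ≈ -64.39 dB
∠H = 0.00° − 227.93° = -227.93° ≡ 132.07° (principal value)

-64.4 dB, 132.1°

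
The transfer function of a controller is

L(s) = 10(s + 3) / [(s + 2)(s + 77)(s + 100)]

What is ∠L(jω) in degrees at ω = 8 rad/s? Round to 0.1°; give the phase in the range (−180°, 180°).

-17.0°

At s = jω = j8:
zero (s+3): 3 + j8 → |·| = √(3²+8²) = √73 ≈ 8.544, ∠ = arctan(8/3) ≈ 69.44°
pole (s+2): 2 + j8 → |·| = √(2²+8²) = √68 ≈ 8.2462, ∠ = arctan(8/2) ≈ 75.96°
pole (s+77): 77 + j8 → |·| = √(77²+8²) = √5993 ≈ 77.414, ∠ = arctan(8/77) ≈ 5.93°
pole (s+100): 100 + j8 → |·| = √(100²+8²) = √10064 ≈ 100.32, ∠ = arctan(8/100) ≈ 4.57°
∠L = 69.44° − 86.46° = -17.02°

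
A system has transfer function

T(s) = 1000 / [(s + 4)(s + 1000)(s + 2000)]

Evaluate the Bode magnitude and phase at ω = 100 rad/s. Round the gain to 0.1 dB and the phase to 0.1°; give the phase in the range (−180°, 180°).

-106.1 dB, -96.3°

At s = jω = j100:
pole (s+4): 4 + j100 → |·| = √(4²+100²) = √10016 ≈ 100.08, ∠ = arctan(100/4) ≈ 87.71°
pole (s+1000): 1000 + j100 → |·| = √(1000²+100²) = √1010000 ≈ 1005, ∠ = arctan(100/1000) ≈ 5.71°
pole (s+2000): 2000 + j100 → |·| = √(2000²+100²) = √4010000 ≈ 2002.5, ∠ = arctan(100/2000) ≈ 2.86°
|T| = 1000 / 2.0141e+08 ≈ 4.965e-06
Gain = 20 log₁₀(4.965e-06) ≈ -106.08 dB
∠T = 0.00° − 96.28° = -96.28°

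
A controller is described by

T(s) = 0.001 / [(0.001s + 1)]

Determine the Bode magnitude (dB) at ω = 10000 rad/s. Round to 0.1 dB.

-80.0 dB

At ω = 10000 rad/s:
pole (1 + j10000·0.001) = 1 + j10 → |·| ≈ 10.05, ∠ ≈ 84.29°
|T| = 0.001 · 1 / (10.05) ≈ 9.9502e-05
Gain = 20 log₁₀(9.9502e-05) ≈ -80.04 dB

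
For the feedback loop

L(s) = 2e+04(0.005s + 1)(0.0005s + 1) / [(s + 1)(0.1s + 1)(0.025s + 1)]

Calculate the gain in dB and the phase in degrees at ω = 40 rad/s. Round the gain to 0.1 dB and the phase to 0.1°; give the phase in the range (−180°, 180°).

38.8 dB, 162.9°

At ω = 40 rad/s:
zero (1 + j40·0.005) = 1 + j0.2 → |·| ≈ 1.0198, ∠ ≈ 11.31°
zero (1 + j40·0.0005) = 1 + j0.02 → |·| ≈ 1.0002, ∠ ≈ 1.15°
pole (1 + j40·1) = 1 + j40 → |·| ≈ 40.012, ∠ ≈ 88.57°
pole (1 + j40·0.1) = 1 + j4 → |·| ≈ 4.1231, ∠ ≈ 75.96°
pole (1 + j40·0.025) = 1 + j1 → |·| ≈ 1.4142, ∠ ≈ 45.00°
|L| = 2e+04 · 1.0198 · 1.0002 / (40.012 · 4.1231 · 1.4142) ≈ 87.439
Gain = 20 log₁₀(87.439) ≈ 38.83 dB
∠L = (11.31° + 1.15°) − (88.57° + 75.96° + 45.00°) = -197.07° ≡ 162.93° (principal value)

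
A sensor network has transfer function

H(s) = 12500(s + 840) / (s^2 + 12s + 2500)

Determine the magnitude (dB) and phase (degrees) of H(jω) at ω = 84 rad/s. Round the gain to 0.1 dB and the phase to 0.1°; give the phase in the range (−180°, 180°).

67.1 dB, -161.8°

At s = jω = j84:
zero (s+840): 840 + j84 → |·| = √(840²+84²) = √712656 ≈ 844.19, ∠ = arctan(84/840) ≈ 5.71°
quadratic: (j84)² + 12·j84 + 2500 = -4556 + j1008 → |·| ≈ 4666.2, ∠ ≈ 167.52°
|H| = 12500 · 844.19 / 4666.2 ≈ 2261.4
Gain = 20 log₁₀(2261.4) ≈ 67.09 dB
∠H = 5.71° − 167.52° = -161.81°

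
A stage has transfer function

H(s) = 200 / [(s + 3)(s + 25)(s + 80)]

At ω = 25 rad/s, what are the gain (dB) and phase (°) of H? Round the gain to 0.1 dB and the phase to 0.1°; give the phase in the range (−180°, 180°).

-51.4 dB, -145.5°

At s = jω = j25:
pole (s+3): 3 + j25 → |·| = √(3²+25²) = √634 ≈ 25.179, ∠ = arctan(25/3) ≈ 83.16°
pole (s+25): 25 + j25 → |·| = √(25²+25²) = √1250 ≈ 35.355, ∠ = arctan(25/25) ≈ 45.00°
pole (s+80): 80 + j25 → |·| = √(80²+25²) = √7025 ≈ 83.815, ∠ = arctan(25/80) ≈ 17.35°
|H| = 200 / 74612 ≈ 0.0026805
Gain = 20 log₁₀(0.0026805) ≈ -51.44 dB
∠H = 0.00° − 145.51° = -145.51°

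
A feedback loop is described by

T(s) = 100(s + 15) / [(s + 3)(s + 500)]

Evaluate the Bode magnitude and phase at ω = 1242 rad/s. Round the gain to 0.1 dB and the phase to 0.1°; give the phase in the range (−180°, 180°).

-22.5 dB, -68.6°

At s = jω = j1242:
zero (s+15): 15 + j1242 → |·| = √(15²+1242²) = √1542789 ≈ 1242.1, ∠ = arctan(1242/15) ≈ 89.31°
pole (s+3): 3 + j1242 → |·| = √(3²+1242²) = √1542573 ≈ 1242, ∠ = arctan(1242/3) ≈ 89.86°
pole (s+500): 500 + j1242 → |·| = √(500²+1242²) = √1792564 ≈ 1338.9, ∠ = arctan(1242/500) ≈ 68.07°
|T| = 100 · 1242.1 / 1.6629e+06 ≈ 0.074695
Gain = 20 log₁₀(0.074695) ≈ -22.53 dB
∠T = 89.31° − 157.93° = -68.62°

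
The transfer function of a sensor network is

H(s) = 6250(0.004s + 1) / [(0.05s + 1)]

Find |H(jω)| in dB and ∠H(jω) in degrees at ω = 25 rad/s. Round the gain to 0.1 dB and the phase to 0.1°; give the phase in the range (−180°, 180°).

71.9 dB, -45.6°

At ω = 25 rad/s:
zero (1 + j25·0.004) = 1 + j0.1 → |·| ≈ 1.005, ∠ ≈ 5.71°
pole (1 + j25·0.05) = 1 + j1.25 → |·| ≈ 1.6008, ∠ ≈ 51.34°
|H| = 6250 · 1.005 / (1.6008) ≈ 3923.8
Gain = 20 log₁₀(3923.8) ≈ 71.87 dB
∠H = (5.71°) − (51.34°) = -45.63°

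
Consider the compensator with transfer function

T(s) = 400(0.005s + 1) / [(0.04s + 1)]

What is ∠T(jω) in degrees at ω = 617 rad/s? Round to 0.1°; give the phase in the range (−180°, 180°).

At ω = 617 rad/s:
zero (1 + j617·0.005) = 1 + j3.085 → |·| ≈ 3.243, ∠ ≈ 72.04°
pole (1 + j617·0.04) = 1 + j24.68 → |·| ≈ 24.7, ∠ ≈ 87.68°
∠T = (72.04°) − (87.68°) = -15.64°

-15.6°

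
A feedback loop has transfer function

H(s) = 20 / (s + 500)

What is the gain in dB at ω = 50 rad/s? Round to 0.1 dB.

-28.0 dB

At s = jω = j50:
pole (s+500): 500 + j50 → |·| = √(500²+50²) = √252500 ≈ 502.49, ∠ = arctan(50/500) ≈ 5.71°
|H| = 20 / 502.49 ≈ 0.039802
Gain = 20 log₁₀(0.039802) ≈ -28.00 dB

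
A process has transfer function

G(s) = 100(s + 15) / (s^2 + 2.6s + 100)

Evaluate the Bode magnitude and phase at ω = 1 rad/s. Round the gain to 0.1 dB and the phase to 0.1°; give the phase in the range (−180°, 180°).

23.6 dB, 2.3°

At s = jω = j1:
zero (s+15): 15 + j1 → |·| = √(15²+1²) = √226 ≈ 15.033, ∠ = arctan(1/15) ≈ 3.81°
quadratic: (j1)² + 2.6·j1 + 100 = 99 + j2.6 → |·| ≈ 99.034, ∠ ≈ 1.50°
|G| = 100 · 15.033 / 99.034 ≈ 15.18
Gain = 20 log₁₀(15.18) ≈ 23.63 dB
∠G = 3.81° − 1.50° = 2.31°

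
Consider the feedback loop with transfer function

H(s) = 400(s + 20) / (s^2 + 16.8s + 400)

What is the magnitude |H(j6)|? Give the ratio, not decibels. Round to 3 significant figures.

22.1

At s = jω = j6:
zero (s+20): 20 + j6 → |·| = √(20²+6²) = √436 ≈ 20.881, ∠ = arctan(6/20) ≈ 16.70°
quadratic: (j6)² + 16.8·j6 + 400 = 364 + j100.8 → |·| ≈ 377.7, ∠ ≈ 15.48°
|H| = 400 · 20.881 / 377.7 ≈ 22.114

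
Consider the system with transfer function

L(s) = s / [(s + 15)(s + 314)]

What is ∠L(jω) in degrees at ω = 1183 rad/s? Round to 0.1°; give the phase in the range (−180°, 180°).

-74.4°

At s = jω = j1183:
zero at origin: s = j1183 → |·| = 1183, ∠ = 90.00°
pole (s+15): 15 + j1183 → |·| = √(15²+1183²) = √1399714 ≈ 1183.1, ∠ = arctan(1183/15) ≈ 89.27°
pole (s+314): 314 + j1183 → |·| = √(314²+1183²) = √1498085 ≈ 1224, ∠ = arctan(1183/314) ≈ 75.13°
∠L = 90.00° − 164.40° = -74.40°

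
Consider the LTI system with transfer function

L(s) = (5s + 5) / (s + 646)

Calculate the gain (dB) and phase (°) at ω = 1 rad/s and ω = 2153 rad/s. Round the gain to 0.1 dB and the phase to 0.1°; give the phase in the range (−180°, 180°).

ω = 1: -39.2 dB, 44.9°; ω = 2153: 13.6 dB, 16.7°

Substitute s = j1:
Numerator: 5(j1) + 5 = 5 + j5
Denominator: (j1) + 646 = 646 + j1
|N| = √(5² + 5²) ≈ 7.0711, ∠N ≈ 45.00°
|D| = √(646² + 1²) ≈ 646, ∠D ≈ 0.09°
|L| = 7.0711 / 646 ≈ 0.010946
Gain = 20 log₁₀(0.010946) ≈ -39.21 dB
∠L = 45.00° − 0.09° = 44.91°

Substitute s = j2153:
Numerator: 5(j2153) + 5 = 5 + j10765
Denominator: (j2153) + 646 = 646 + j2153
|N| = √(5² + 10765²) ≈ 10765, ∠N ≈ 89.97°
|D| = √(646² + 2153²) ≈ 2247.8, ∠D ≈ 73.30°
|L| = 10765 / 2247.8 ≈ 4.7891
Gain = 20 log₁₀(4.7891) ≈ 13.61 dB
∠L = 89.97° − 73.30° = 16.67°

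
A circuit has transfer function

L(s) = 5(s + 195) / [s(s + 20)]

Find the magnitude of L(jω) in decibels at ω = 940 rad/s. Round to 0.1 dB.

At s = jω = j940:
zero (s+195): 195 + j940 → |·| = √(195²+940²) = √921625 ≈ 960.01, ∠ = arctan(940/195) ≈ 78.28°
pole (s+20): 20 + j940 → |·| = √(20²+940²) = √884000 ≈ 940.21, ∠ = arctan(940/20) ≈ 88.78°
pole at origin: |s| = 940, ∠ = 90.00° (in denominator)
|L| = 5 · 960.01 / 8.838e+05 ≈ 0.0054311
Gain = 20 log₁₀(0.0054311) ≈ -45.30 dB

-45.3 dB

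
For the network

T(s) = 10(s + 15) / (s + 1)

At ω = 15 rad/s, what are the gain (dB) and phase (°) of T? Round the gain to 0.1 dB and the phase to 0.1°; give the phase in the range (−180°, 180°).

23.0 dB, -41.2°

At s = jω = j15:
zero (s+15): 15 + j15 → |·| = √(15²+15²) = √450 ≈ 21.213, ∠ = arctan(15/15) ≈ 45.00°
pole (s+1): 1 + j15 → |·| = √(1²+15²) = √226 ≈ 15.033, ∠ = arctan(15/1) ≈ 86.19°
|T| = 10 · 21.213 / 15.033 ≈ 14.111
Gain = 20 log₁₀(14.111) ≈ 22.99 dB
∠T = 45.00° − 86.19° = -41.19°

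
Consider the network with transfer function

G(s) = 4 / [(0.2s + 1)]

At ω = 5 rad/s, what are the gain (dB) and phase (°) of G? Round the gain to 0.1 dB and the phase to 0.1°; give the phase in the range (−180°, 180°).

9.0 dB, -45.0°

At ω = 5 rad/s:
pole (1 + j5·0.2) = 1 + j1 → |·| ≈ 1.4142, ∠ ≈ 45.00°
|G| = 4 · 1 / (1.4142) ≈ 2.8285
Gain = 20 log₁₀(2.8285) ≈ 9.03 dB
∠G = (0°) − (45.00°) = -45.00°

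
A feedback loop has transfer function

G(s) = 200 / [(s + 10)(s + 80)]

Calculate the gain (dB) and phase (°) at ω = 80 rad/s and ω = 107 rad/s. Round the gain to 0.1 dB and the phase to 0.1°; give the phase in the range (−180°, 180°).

At s = jω = j80:
pole (s+10): 10 + j80 → |·| = √(10²+80²) = √6500 ≈ 80.623, ∠ = arctan(80/10) ≈ 82.87°
pole (s+80): 80 + j80 → |·| = √(80²+80²) = √12800 ≈ 113.14, ∠ = arctan(80/80) ≈ 45.00°
|G| = 200 / 9121.7 ≈ 0.021926
Gain = 20 log₁₀(0.021926) ≈ -33.18 dB
∠G = 0.00° − 127.87° = -127.87°

At s = jω = j107:
pole (s+10): 10 + j107 → |·| = √(10²+107²) = √11549 ≈ 107.47, ∠ = arctan(107/10) ≈ 84.66°
pole (s+80): 80 + j107 → |·| = √(80²+107²) = √17849 ≈ 133.6, ∠ = arctan(107/80) ≈ 53.22°
|G| = 200 / 14358 ≈ 0.01393
Gain = 20 log₁₀(0.01393) ≈ -37.12 dB
∠G = 0.00° − 137.88° = -137.88°

ω = 80: -33.2 dB, -127.9°; ω = 107: -37.1 dB, -137.9°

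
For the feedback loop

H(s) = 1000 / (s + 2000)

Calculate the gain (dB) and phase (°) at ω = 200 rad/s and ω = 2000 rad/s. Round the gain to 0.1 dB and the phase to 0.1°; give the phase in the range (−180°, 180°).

ω = 200: -6.1 dB, -5.7°; ω = 2000: -9.0 dB, -45.0°

Substitute s = j200:
Numerator: 1000 = 1000 + j0
Denominator: (j200) + 2000 = 2000 + j200
|N| = √(1000² + 0²) ≈ 1000, ∠N ≈ 0.00°
|D| = √(2000² + 200²) ≈ 2010, ∠D ≈ 5.71°
|H| = 1000 / 2010 ≈ 0.49751
Gain = 20 log₁₀(0.49751) ≈ -6.06 dB
∠H = 0.00° − 5.71° = -5.71°

Substitute s = j2000:
Numerator: 1000 = 1000 + j0
Denominator: (j2000) + 2000 = 2000 + j2000
|N| = √(1000² + 0²) ≈ 1000, ∠N ≈ 0.00°
|D| = √(2000² + 2000²) ≈ 2828.4, ∠D ≈ 45.00°
|H| = 1000 / 2828.4 ≈ 0.35356
Gain = 20 log₁₀(0.35356) ≈ -9.03 dB
∠H = 0.00° − 45.00° = -45.00°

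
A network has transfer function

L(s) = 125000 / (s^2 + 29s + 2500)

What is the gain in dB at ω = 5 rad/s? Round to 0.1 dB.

34.1 dB

At s = jω = j5:
quadratic: (j5)² + 29·j5 + 2500 = 2475 + j145 → |·| ≈ 2479.2, ∠ ≈ 3.35°
|L| = 125000 / 2479.2 ≈ 50.419
Gain = 20 log₁₀(50.419) ≈ 34.05 dB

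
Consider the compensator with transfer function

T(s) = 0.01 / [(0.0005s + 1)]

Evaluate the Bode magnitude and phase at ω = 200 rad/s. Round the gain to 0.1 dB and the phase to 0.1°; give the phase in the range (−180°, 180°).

At ω = 200 rad/s:
pole (1 + j200·0.0005) = 1 + j0.1 → |·| ≈ 1.005, ∠ ≈ 5.71°
|T| = 0.01 · 1 / (1.005) ≈ 0.0099502
Gain = 20 log₁₀(0.0099502) ≈ -40.04 dB
∠T = (0°) − (5.71°) = -5.71°

-40.0 dB, -5.7°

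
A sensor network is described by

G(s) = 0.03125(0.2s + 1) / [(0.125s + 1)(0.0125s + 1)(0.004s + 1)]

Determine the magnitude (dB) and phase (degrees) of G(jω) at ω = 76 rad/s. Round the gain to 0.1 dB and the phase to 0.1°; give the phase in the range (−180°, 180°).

At ω = 76 rad/s:
zero (1 + j76·0.2) = 1 + j15.2 → |·| ≈ 15.233, ∠ ≈ 86.24°
pole (1 + j76·0.125) = 1 + j9.5 → |·| ≈ 9.5525, ∠ ≈ 83.99°
pole (1 + j76·0.0125) = 1 + j0.95 → |·| ≈ 1.3793, ∠ ≈ 43.53°
pole (1 + j76·0.004) = 1 + j0.304 → |·| ≈ 1.0452, ∠ ≈ 16.91°
|G| = 0.03125 · 15.233 / (9.5525 · 1.3793 · 1.0452) ≈ 0.034567
Gain = 20 log₁₀(0.034567) ≈ -29.23 dB
∠G = (86.24°) − (83.99° + 43.53° + 16.91°) = -58.19°

-29.2 dB, -58.2°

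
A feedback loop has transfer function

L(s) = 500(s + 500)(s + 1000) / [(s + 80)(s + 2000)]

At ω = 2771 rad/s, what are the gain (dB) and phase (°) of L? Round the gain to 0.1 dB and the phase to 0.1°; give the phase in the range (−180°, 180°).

At s = jω = j2771:
zero (s+500): 500 + j2771 → |·| = √(500²+2771²) = √7928441 ≈ 2815.7, ∠ = arctan(2771/500) ≈ 79.77°
zero (s+1000): 1000 + j2771 → |·| = √(1000²+2771²) = √8678441 ≈ 2945.9, ∠ = arctan(2771/1000) ≈ 70.16°
pole (s+80): 80 + j2771 → |·| = √(80²+2771²) = √7684841 ≈ 2772.2, ∠ = arctan(2771/80) ≈ 88.35°
pole (s+2000): 2000 + j2771 → |·| = √(2000²+2771²) = √11678441 ≈ 3417.4, ∠ = arctan(2771/2000) ≈ 54.18°
|L| = 500 · 8.2948e+06 / 9.4737e+06 ≈ 437.78
Gain = 20 log₁₀(437.78) ≈ 52.83 dB
∠L = 149.93° − 142.53° = 7.40°

52.8 dB, 7.4°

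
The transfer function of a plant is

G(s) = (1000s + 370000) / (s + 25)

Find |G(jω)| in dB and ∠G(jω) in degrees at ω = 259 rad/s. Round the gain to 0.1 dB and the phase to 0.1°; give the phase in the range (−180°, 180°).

64.8 dB, -49.5°

Substitute s = j259:
Numerator: 1000(j259) + 370000 = 370000 + j259000
Denominator: (j259) + 25 = 25 + j259
|N| = √(370000² + 259000²) ≈ 4.5164e+05, ∠N ≈ 34.99°
|D| = √(25² + 259²) ≈ 260.2, ∠D ≈ 84.49°
|G| = 4.5164e+05 / 260.2 ≈ 1735.7
Gain = 20 log₁₀(1735.7) ≈ 64.79 dB
∠G = 34.99° − 84.49° = -49.50°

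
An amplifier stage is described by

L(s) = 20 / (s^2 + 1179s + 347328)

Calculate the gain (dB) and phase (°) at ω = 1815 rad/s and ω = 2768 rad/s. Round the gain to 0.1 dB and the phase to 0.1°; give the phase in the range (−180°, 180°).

Substitute s = j1815:
Numerator: 20 = 20 + j0
Denominator: (j1815)^2 + 1179(j1815) + 347328 = -2946897 + j2139885
|N| = √(20² + 0²) ≈ 20, ∠N ≈ 0.00°
|D| = √(2946897² + 2139885²) ≈ 3.6419e+06, ∠D ≈ 144.01°
|L| = 20 / 3.6419e+06 ≈ 5.4916e-06
Gain = 20 log₁₀(5.4916e-06) ≈ -105.21 dB
∠L = 0.00° − 144.01° = -144.01°

Substitute s = j2768:
Numerator: 20 = 20 + j0
Denominator: (j2768)^2 + 1179(j2768) + 347328 = -7314496 + j3263472
|N| = √(20² + 0²) ≈ 20, ∠N ≈ 0.00°
|D| = √(7314496² + 3263472²) ≈ 8.0095e+06, ∠D ≈ 155.96°
|L| = 20 / 8.0095e+06 ≈ 2.497e-06
Gain = 20 log₁₀(2.497e-06) ≈ -112.05 dB
∠L = 0.00° − 155.96° = -155.96°

ω = 1815: -105.2 dB, -144.0°; ω = 2768: -112.1 dB, -156.0°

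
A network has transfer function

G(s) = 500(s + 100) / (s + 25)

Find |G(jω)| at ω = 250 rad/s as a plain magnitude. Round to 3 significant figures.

536

At s = jω = j250:
zero (s+100): 100 + j250 → |·| = √(100²+250²) = √72500 ≈ 269.26, ∠ = arctan(250/100) ≈ 68.20°
pole (s+25): 25 + j250 → |·| = √(25²+250²) = √63125 ≈ 251.25, ∠ = arctan(250/25) ≈ 84.29°
|G| = 500 · 269.26 / 251.25 ≈ 535.84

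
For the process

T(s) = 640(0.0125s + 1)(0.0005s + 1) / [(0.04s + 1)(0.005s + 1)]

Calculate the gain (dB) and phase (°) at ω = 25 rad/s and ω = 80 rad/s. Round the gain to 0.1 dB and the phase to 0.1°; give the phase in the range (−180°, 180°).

ω = 25: 53.5 dB, -34.1°; ω = 80: 48.0 dB, -47.2°

At ω = 25 rad/s:
zero (1 + j25·0.0125) = 1 + j0.3125 → |·| ≈ 1.0477, ∠ ≈ 17.35°
zero (1 + j25·0.0005) = 1 + j0.0125 → |·| ≈ 1.0001, ∠ ≈ 0.72°
pole (1 + j25·0.04) = 1 + j1 → |·| ≈ 1.4142, ∠ ≈ 45.00°
pole (1 + j25·0.005) = 1 + j0.125 → |·| ≈ 1.0078, ∠ ≈ 7.13°
|T| = 640 · 1.0477 · 1.0001 / (1.4142 · 1.0078) ≈ 470.52
Gain = 20 log₁₀(470.52) ≈ 53.45 dB
∠T = (17.35° + 0.72°) − (45.00° + 7.13°) = -34.06°

At ω = 80 rad/s:
zero (1 + j80·0.0125) = 1 + j1 → |·| ≈ 1.4142, ∠ ≈ 45.00°
zero (1 + j80·0.0005) = 1 + j0.04 → |·| ≈ 1.0008, ∠ ≈ 2.29°
pole (1 + j80·0.04) = 1 + j3.2 → |·| ≈ 3.3526, ∠ ≈ 72.65°
pole (1 + j80·0.005) = 1 + j0.4 → |·| ≈ 1.077, ∠ ≈ 21.80°
|T| = 640 · 1.4142 · 1.0008 / (3.3526 · 1.077) ≈ 250.87
Gain = 20 log₁₀(250.87) ≈ 47.99 dB
∠T = (45.00° + 2.29°) − (72.65° + 21.80°) = -47.16°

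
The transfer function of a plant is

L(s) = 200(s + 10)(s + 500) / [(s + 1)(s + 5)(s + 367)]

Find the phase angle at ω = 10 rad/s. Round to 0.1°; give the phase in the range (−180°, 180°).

-103.1°

At s = jω = j10:
zero (s+10): 10 + j10 → |·| = √(10²+10²) = √200 ≈ 14.142, ∠ = arctan(10/10) ≈ 45.00°
zero (s+500): 500 + j10 → |·| = √(500²+10²) = √250100 ≈ 500.1, ∠ = arctan(10/500) ≈ 1.15°
pole (s+1): 1 + j10 → |·| = √(1²+10²) = √101 ≈ 10.05, ∠ = arctan(10/1) ≈ 84.29°
pole (s+5): 5 + j10 → |·| = √(5²+10²) = √125 ≈ 11.18, ∠ = arctan(10/5) ≈ 63.43°
pole (s+367): 367 + j10 → |·| = √(367²+10²) = √134789 ≈ 367.14, ∠ = arctan(10/367) ≈ 1.56°
∠L = 46.15° − 149.28° = -103.13°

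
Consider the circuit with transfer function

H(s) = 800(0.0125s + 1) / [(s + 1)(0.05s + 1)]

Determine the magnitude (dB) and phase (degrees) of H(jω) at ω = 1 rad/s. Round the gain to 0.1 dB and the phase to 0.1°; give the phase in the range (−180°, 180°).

At ω = 1 rad/s:
zero (1 + j1·0.0125) = 1 + j0.0125 → |·| ≈ 1.0001, ∠ ≈ 0.72°
pole (1 + j1·1) = 1 + j1 → |·| ≈ 1.4142, ∠ ≈ 45.00°
pole (1 + j1·0.05) = 1 + j0.05 → |·| ≈ 1.0012, ∠ ≈ 2.86°
|H| = 800 · 1.0001 / (1.4142 · 1.0012) ≈ 565.07
Gain = 20 log₁₀(565.07) ≈ 55.04 dB
∠H = (0.72°) − (45.00° + 2.86°) = -47.14°

55.0 dB, -47.1°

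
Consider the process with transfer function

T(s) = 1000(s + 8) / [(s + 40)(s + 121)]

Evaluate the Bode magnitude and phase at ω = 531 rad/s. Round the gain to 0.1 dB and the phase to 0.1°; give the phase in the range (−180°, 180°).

5.3 dB, -73.7°

At s = jω = j531:
zero (s+8): 8 + j531 → |·| = √(8²+531²) = √282025 ≈ 531.06, ∠ = arctan(531/8) ≈ 89.14°
pole (s+40): 40 + j531 → |·| = √(40²+531²) = √283561 ≈ 532.5, ∠ = arctan(531/40) ≈ 85.69°
pole (s+121): 121 + j531 → |·| = √(121²+531²) = √296602 ≈ 544.61, ∠ = arctan(531/121) ≈ 77.16°
|T| = 1000 · 531.06 / 2.9e+05 ≈ 1.8312
Gain = 20 log₁₀(1.8312) ≈ 5.25 dB
∠T = 89.14° − 162.85° = -73.71°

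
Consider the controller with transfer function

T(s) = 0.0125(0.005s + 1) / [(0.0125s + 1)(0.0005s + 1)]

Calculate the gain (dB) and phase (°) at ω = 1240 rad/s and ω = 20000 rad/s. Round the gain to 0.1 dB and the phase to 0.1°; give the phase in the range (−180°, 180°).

ω = 1240: -47.3 dB, -37.3°; ω = 20000: -66.1 dB, -84.6°

At ω = 1240 rad/s:
zero (1 + j1240·0.005) = 1 + j6.2 → |·| ≈ 6.2801, ∠ ≈ 80.84°
pole (1 + j1240·0.0125) = 1 + j15.5 → |·| ≈ 15.532, ∠ ≈ 86.31°
pole (1 + j1240·0.0005) = 1 + j0.62 → |·| ≈ 1.1766, ∠ ≈ 31.80°
|T| = 0.0125 · 6.2801 / (15.532 · 1.1766) ≈ 0.0042956
Gain = 20 log₁₀(0.0042956) ≈ -47.34 dB
∠T = (80.84°) − (86.31° + 31.80°) = -37.27°

At ω = 20000 rad/s:
zero (1 + j20000·0.005) = 1 + j100 → |·| ≈ 100, ∠ ≈ 89.43°
pole (1 + j20000·0.0125) = 1 + j250 → |·| ≈ 250, ∠ ≈ 89.77°
pole (1 + j20000·0.0005) = 1 + j10 → |·| ≈ 10.05, ∠ ≈ 84.29°
|T| = 0.0125 · 100 / (250 · 10.05) ≈ 0.00049751
Gain = 20 log₁₀(0.00049751) ≈ -66.06 dB
∠T = (89.43°) − (89.77° + 84.29°) = -84.63°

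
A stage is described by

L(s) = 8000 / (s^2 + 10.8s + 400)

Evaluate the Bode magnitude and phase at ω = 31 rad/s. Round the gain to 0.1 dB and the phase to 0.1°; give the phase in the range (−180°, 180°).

21.8 dB, -149.2°

At s = jω = j31:
quadratic: (j31)² + 10.8·j31 + 400 = -561 + j334.8 → |·| ≈ 653.31, ∠ ≈ 149.17°
|L| = 8000 / 653.31 ≈ 12.245
Gain = 20 log₁₀(12.245) ≈ 21.76 dB
∠L = 0.00° − 149.17° = -149.17°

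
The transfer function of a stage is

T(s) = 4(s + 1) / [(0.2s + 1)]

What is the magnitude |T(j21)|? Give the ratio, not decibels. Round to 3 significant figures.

19.5

At ω = 21 rad/s:
zero (1 + j21·1) = 1 + j21 → |·| ≈ 21.024, ∠ ≈ 87.27°
pole (1 + j21·0.2) = 1 + j4.2 → |·| ≈ 4.3174, ∠ ≈ 76.61°
|T| = 4 · 21.024 / (4.3174) ≈ 19.478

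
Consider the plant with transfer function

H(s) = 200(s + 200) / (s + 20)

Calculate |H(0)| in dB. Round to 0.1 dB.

66.0 dB

H(0) = 200·200 / (20) = 2000
20 log₁₀(2000) ≈ 66.02 dB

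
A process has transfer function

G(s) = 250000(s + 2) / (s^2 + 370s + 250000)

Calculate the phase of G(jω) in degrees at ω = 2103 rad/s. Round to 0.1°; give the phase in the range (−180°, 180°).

-79.5°

At s = jω = j2103:
zero (s+2): 2 + j2103 → |·| = √(2²+2103²) = √4422613 ≈ 2103, ∠ = arctan(2103/2) ≈ 89.95°
quadratic: (j2103)² + 370·j2103 + 250000 = -4172609 + j778110 → |·| ≈ 4.2445e+06, ∠ ≈ 169.44°
∠G = 89.95° − 169.44° = -79.49°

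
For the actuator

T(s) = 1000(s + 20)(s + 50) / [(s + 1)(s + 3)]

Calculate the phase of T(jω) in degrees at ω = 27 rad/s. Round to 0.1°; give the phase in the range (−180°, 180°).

At s = jω = j27:
zero (s+20): 20 + j27 → |·| = √(20²+27²) = √1129 ≈ 33.601, ∠ = arctan(27/20) ≈ 53.47°
zero (s+50): 50 + j27 → |·| = √(50²+27²) = √3229 ≈ 56.824, ∠ = arctan(27/50) ≈ 28.37°
pole (s+1): 1 + j27 → |·| = √(1²+27²) = √730 ≈ 27.019, ∠ = arctan(27/1) ≈ 87.88°
pole (s+3): 3 + j27 → |·| = √(3²+27²) = √738 ≈ 27.166, ∠ = arctan(27/3) ≈ 83.66°
∠T = 81.84° − 171.54° = -89.70°

-89.7°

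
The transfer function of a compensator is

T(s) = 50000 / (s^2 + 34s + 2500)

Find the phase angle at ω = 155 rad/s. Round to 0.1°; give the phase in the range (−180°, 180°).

At s = jω = j155:
quadratic: (j155)² + 34·j155 + 2500 = -21525 + j5270 → |·| ≈ 22161, ∠ ≈ 166.24°
∠T = 0.00° − 166.24° = -166.24°

-166.2°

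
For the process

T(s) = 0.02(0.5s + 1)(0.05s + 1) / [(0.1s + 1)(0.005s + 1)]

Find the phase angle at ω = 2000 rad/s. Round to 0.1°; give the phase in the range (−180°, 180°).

At ω = 2000 rad/s:
zero (1 + j2000·0.5) = 1 + j1000 → |·| ≈ 1000, ∠ ≈ 89.94°
zero (1 + j2000·0.05) = 1 + j100 → |·| ≈ 100, ∠ ≈ 89.43°
pole (1 + j2000·0.1) = 1 + j200 → |·| ≈ 200, ∠ ≈ 89.71°
pole (1 + j2000·0.005) = 1 + j10 → |·| ≈ 10.05, ∠ ≈ 84.29°
∠T = (89.94° + 89.43°) − (89.71° + 84.29°) = 5.37°

5.4°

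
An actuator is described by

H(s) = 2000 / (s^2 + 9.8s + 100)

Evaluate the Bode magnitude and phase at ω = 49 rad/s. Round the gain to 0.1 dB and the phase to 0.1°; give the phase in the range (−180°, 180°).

At s = jω = j49:
quadratic: (j49)² + 9.8·j49 + 100 = -2301 + j480.2 → |·| ≈ 2350.6, ∠ ≈ 168.21°
|H| = 2000 / 2350.6 ≈ 0.85085
Gain = 20 log₁₀(0.85085) ≈ -1.40 dB
∠H = 0.00° − 168.21° = -168.21°

-1.4 dB, -168.2°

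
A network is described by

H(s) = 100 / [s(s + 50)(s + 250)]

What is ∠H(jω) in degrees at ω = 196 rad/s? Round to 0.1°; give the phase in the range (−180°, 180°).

156.2°

At s = jω = j196:
pole (s+50): 50 + j196 → |·| = √(50²+196²) = √40916 ≈ 202.28, ∠ = arctan(196/50) ≈ 75.69°
pole (s+250): 250 + j196 → |·| = √(250²+196²) = √100916 ≈ 317.67, ∠ = arctan(196/250) ≈ 38.10°
pole at origin: |s| = 196, ∠ = 90.00° (in denominator)
∠H = 0.00° − 203.79° = -203.79° ≡ 156.21° (principal value)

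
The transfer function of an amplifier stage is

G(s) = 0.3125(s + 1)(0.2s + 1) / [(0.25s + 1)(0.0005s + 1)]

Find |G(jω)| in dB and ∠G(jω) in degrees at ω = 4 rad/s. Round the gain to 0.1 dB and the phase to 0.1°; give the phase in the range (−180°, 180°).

1.3 dB, 69.5°

At ω = 4 rad/s:
zero (1 + j4·1) = 1 + j4 → |·| ≈ 4.1231, ∠ ≈ 75.96°
zero (1 + j4·0.2) = 1 + j0.8 → |·| ≈ 1.2806, ∠ ≈ 38.66°
pole (1 + j4·0.25) = 1 + j1 → |·| ≈ 1.4142, ∠ ≈ 45.00°
pole (1 + j4·0.0005) = 1 + j0.002 → |·| ≈ 1, ∠ ≈ 0.11°
|G| = 0.3125 · 4.1231 · 1.2806 / (1.4142 · 1) ≈ 1.1667
Gain = 20 log₁₀(1.1667) ≈ 1.34 dB
∠G = (75.96° + 38.66°) − (45.00° + 0.11°) = 69.51°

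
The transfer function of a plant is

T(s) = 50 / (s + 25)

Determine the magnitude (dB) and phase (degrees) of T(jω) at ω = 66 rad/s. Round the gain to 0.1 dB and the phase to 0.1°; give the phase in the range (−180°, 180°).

At s = jω = j66:
pole (s+25): 25 + j66 → |·| = √(25²+66²) = √4981 ≈ 70.576, ∠ = arctan(66/25) ≈ 69.25°
|T| = 50 / 70.576 ≈ 0.70846
Gain = 20 log₁₀(0.70846) ≈ -2.99 dB
∠T = 0.00° − 69.25° = -69.25°

-3.0 dB, -69.3°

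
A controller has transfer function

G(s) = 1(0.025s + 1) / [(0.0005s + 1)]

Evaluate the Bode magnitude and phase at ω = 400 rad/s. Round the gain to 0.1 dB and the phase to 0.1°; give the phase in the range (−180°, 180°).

At ω = 400 rad/s:
zero (1 + j400·0.025) = 1 + j10 → |·| ≈ 10.05, ∠ ≈ 84.29°
pole (1 + j400·0.0005) = 1 + j0.2 → |·| ≈ 1.0198, ∠ ≈ 11.31°
|G| = 1 · 10.05 / (1.0198) ≈ 9.8549
Gain = 20 log₁₀(9.8549) ≈ 19.87 dB
∠G = (84.29°) − (11.31°) = 72.98°

19.9 dB, 73.0°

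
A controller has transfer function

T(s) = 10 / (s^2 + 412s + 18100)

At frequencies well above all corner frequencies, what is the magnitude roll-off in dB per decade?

Each pole contributes −20 dB/decade at high frequency; each zero contributes +20 dB/decade.
Net: 0 zero(s) − 2 pole(s) → -40 dB/decade.

-40 dB/decade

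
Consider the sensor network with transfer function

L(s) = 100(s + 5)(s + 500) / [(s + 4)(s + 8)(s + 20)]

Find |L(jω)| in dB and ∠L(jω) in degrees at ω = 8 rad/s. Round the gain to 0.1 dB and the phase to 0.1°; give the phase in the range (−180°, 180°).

46.7 dB, -71.3°

At s = jω = j8:
zero (s+5): 5 + j8 → |·| = √(5²+8²) = √89 ≈ 9.434, ∠ = arctan(8/5) ≈ 57.99°
zero (s+500): 500 + j8 → |·| = √(500²+8²) = √250064 ≈ 500.06, ∠ = arctan(8/500) ≈ 0.92°
pole (s+4): 4 + j8 → |·| = √(4²+8²) = √80 ≈ 8.9443, ∠ = arctan(8/4) ≈ 63.43°
pole (s+8): 8 + j8 → |·| = √(8²+8²) = √128 ≈ 11.314, ∠ = arctan(8/8) ≈ 45.00°
pole (s+20): 20 + j8 → |·| = √(20²+8²) = √464 ≈ 21.541, ∠ = arctan(8/20) ≈ 21.80°
|L| = 100 · 4717.6 / 2179.9 ≈ 216.41
Gain = 20 log₁₀(216.41) ≈ 46.71 dB
∠L = 58.91° − 130.23° = -71.32°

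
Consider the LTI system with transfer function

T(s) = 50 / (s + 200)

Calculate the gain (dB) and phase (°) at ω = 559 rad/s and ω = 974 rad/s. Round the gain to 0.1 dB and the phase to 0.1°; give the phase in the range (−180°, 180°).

Substitute s = j559:
Numerator: 50 = 50 + j0
Denominator: (j559) + 200 = 200 + j559
|N| = √(50² + 0²) ≈ 50, ∠N ≈ 0.00°
|D| = √(200² + 559²) ≈ 593.7, ∠D ≈ 70.31°
|T| = 50 / 593.7 ≈ 0.084218
Gain = 20 log₁₀(0.084218) ≈ -21.49 dB
∠T = 0.00° − 70.31° = -70.31°

Substitute s = j974:
Numerator: 50 = 50 + j0
Denominator: (j974) + 200 = 200 + j974
|N| = √(50² + 0²) ≈ 50, ∠N ≈ 0.00°
|D| = √(200² + 974²) ≈ 994.32, ∠D ≈ 78.40°
|T| = 50 / 994.32 ≈ 0.050286
Gain = 20 log₁₀(0.050286) ≈ -25.97 dB
∠T = 0.00° − 78.40° = -78.40°

ω = 559: -21.5 dB, -70.3°; ω = 974: -26.0 dB, -78.4°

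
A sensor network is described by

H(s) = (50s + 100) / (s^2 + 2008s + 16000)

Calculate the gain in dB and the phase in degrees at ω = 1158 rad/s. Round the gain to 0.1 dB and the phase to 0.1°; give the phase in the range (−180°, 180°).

-33.3 dB, -29.8°

Substitute s = j1158:
Numerator: 50(j1158) + 100 = 100 + j57900
Denominator: (j1158)^2 + 2008(j1158) + 16000 = -1324964 + j2325264
|N| = √(100² + 57900²) ≈ 57900, ∠N ≈ 89.90°
|D| = √(1324964² + 2325264²) ≈ 2.6763e+06, ∠D ≈ 119.68°
|H| = 57900 / 2.6763e+06 ≈ 0.021634
Gain = 20 log₁₀(0.021634) ≈ -33.30 dB
∠H = 89.90° − 119.68° = -29.78°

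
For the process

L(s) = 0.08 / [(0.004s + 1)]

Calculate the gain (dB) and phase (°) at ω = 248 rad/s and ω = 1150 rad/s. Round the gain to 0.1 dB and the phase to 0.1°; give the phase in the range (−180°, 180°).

ω = 248: -24.9 dB, -44.8°; ω = 1150: -35.4 dB, -77.7°

At ω = 248 rad/s:
pole (1 + j248·0.004) = 1 + j0.992 → |·| ≈ 1.4086, ∠ ≈ 44.77°
|L| = 0.08 · 1 / (1.4086) ≈ 0.056794
Gain = 20 log₁₀(0.056794) ≈ -24.91 dB
∠L = (0°) − (44.77°) = -44.77°

At ω = 1150 rad/s:
pole (1 + j1150·0.004) = 1 + j4.6 → |·| ≈ 4.7074, ∠ ≈ 77.74°
|L| = 0.08 · 1 / (4.7074) ≈ 0.016995
Gain = 20 log₁₀(0.016995) ≈ -35.39 dB
∠L = (0°) − (77.74°) = -77.74°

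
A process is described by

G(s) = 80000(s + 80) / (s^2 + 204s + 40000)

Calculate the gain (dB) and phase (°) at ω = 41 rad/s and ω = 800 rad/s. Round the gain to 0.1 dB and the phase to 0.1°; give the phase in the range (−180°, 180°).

ω = 41: 45.3 dB, 14.8°; ω = 800: 40.3 dB, -80.5°

At s = jω = j41:
zero (s+80): 80 + j41 → |·| = √(80²+41²) = √8081 ≈ 89.894, ∠ = arctan(41/80) ≈ 27.14°
quadratic: (j41)² + 204·j41 + 40000 = 38319 + j8364 → |·| ≈ 39221, ∠ ≈ 12.31°
|G| = 80000 · 89.894 / 39221 ≈ 183.36
Gain = 20 log₁₀(183.36) ≈ 45.27 dB
∠G = 27.14° − 12.31° = 14.83°

At s = jω = j800:
zero (s+80): 80 + j800 → |·| = √(80²+800²) = √646400 ≈ 803.99, ∠ = arctan(800/80) ≈ 84.29°
quadratic: (j800)² + 204·j800 + 40000 = -600000 + j163200 → |·| ≈ 6.218e+05, ∠ ≈ 164.78°
|G| = 80000 · 803.99 / 6.218e+05 ≈ 103.44
Gain = 20 log₁₀(103.44) ≈ 40.29 dB
∠G = 84.29° − 164.78° = -80.49°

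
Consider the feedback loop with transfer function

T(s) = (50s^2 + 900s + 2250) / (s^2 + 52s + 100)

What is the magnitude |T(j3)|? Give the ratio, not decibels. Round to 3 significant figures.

Substitute s = j3:
Numerator: 50(j3)^2 + 900(j3) + 2250 = 1800 + j2700
Denominator: (j3)^2 + 52(j3) + 100 = 91 + j156
|N| = √(1800² + 2700²) ≈ 3245, ∠N ≈ 56.31°
|D| = √(91² + 156²) ≈ 180.6, ∠D ≈ 59.74°
|T| = 3245 / 180.6 ≈ 17.968

18.0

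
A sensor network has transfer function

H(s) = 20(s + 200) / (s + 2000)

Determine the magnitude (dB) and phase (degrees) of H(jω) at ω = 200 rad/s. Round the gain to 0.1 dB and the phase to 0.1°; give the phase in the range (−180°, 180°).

At s = jω = j200:
zero (s+200): 200 + j200 → |·| = √(200²+200²) = √80000 ≈ 282.84, ∠ = arctan(200/200) ≈ 45.00°
pole (s+2000): 2000 + j200 → |·| = √(2000²+200²) = √4040000 ≈ 2010, ∠ = arctan(200/2000) ≈ 5.71°
|H| = 20 · 282.84 / 2010 ≈ 2.8143
Gain = 20 log₁₀(2.8143) ≈ 8.99 dB
∠H = 45.00° − 5.71° = 39.29°

9.0 dB, 39.3°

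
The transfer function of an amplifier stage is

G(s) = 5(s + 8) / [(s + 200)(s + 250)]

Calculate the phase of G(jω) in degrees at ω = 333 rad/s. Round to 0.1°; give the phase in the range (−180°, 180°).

-23.5°

At s = jω = j333:
zero (s+8): 8 + j333 → |·| = √(8²+333²) = √110953 ≈ 333.1, ∠ = arctan(333/8) ≈ 88.62°
pole (s+200): 200 + j333 → |·| = √(200²+333²) = √150889 ≈ 388.44, ∠ = arctan(333/200) ≈ 59.01°
pole (s+250): 250 + j333 → |·| = √(250²+333²) = √173389 ≈ 416.4, ∠ = arctan(333/250) ≈ 53.10°
∠G = 88.62° − 112.11° = -23.49°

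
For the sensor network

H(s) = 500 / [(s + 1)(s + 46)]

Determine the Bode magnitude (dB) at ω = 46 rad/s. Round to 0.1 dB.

-15.5 dB

At s = jω = j46:
pole (s+1): 1 + j46 → |·| = √(1²+46²) = √2117 ≈ 46.011, ∠ = arctan(46/1) ≈ 88.75°
pole (s+46): 46 + j46 → |·| = √(46²+46²) = √4232 ≈ 65.054, ∠ = arctan(46/46) ≈ 45.00°
|H| = 500 / 2993.2 ≈ 0.16705
Gain = 20 log₁₀(0.16705) ≈ -15.54 dB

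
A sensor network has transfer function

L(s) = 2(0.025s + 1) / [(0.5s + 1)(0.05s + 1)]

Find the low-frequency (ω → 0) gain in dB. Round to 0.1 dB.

6.0 dB

L(0) = 2 · 1 / 1 = 2
20 log₁₀(2) ≈ 6.02 dB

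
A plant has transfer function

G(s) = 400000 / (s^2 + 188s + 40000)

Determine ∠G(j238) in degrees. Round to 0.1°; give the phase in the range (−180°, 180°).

At s = jω = j238:
quadratic: (j238)² + 188·j238 + 40000 = -16644 + j44744 → |·| ≈ 47739, ∠ ≈ 110.40°
∠G = 0.00° − 110.40° = -110.40°

-110.4°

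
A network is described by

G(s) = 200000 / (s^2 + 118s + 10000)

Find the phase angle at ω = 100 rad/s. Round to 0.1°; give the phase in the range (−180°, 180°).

At s = jω = j100:
quadratic: (j100)² + 118·j100 + 10000 = 0 + j11800 → |·| ≈ 11800, ∠ ≈ 90.00°
∠G = 0.00° − 90.00° = -90.00°

-90.0°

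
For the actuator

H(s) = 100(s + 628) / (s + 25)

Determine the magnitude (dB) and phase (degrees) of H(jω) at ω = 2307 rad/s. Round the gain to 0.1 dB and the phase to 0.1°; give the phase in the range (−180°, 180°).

40.3 dB, -14.6°

At s = jω = j2307:
zero (s+628): 628 + j2307 → |·| = √(628²+2307²) = √5716633 ≈ 2390.9, ∠ = arctan(2307/628) ≈ 74.77°
pole (s+25): 25 + j2307 → |·| = √(25²+2307²) = √5322874 ≈ 2307.1, ∠ = arctan(2307/25) ≈ 89.38°
|H| = 100 · 2390.9 / 2307.1 ≈ 103.63
Gain = 20 log₁₀(103.63) ≈ 40.31 dB
∠H = 74.77° − 89.38° = -14.61°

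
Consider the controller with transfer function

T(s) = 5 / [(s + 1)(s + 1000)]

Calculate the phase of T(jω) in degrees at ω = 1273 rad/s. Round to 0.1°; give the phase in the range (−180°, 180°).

-141.8°

At s = jω = j1273:
pole (s+1): 1 + j1273 → |·| = √(1²+1273²) = √1620530 ≈ 1273, ∠ = arctan(1273/1) ≈ 89.95°
pole (s+1000): 1000 + j1273 → |·| = √(1000²+1273²) = √2620529 ≈ 1618.8, ∠ = arctan(1273/1000) ≈ 51.85°
∠T = 0.00° − 141.80° = -141.80°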